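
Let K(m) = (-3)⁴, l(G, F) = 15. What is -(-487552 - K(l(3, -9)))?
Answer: 487633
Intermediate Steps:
K(m) = 81
-(-487552 - K(l(3, -9))) = -(-487552 - 1*81) = -(-487552 - 81) = -1*(-487633) = 487633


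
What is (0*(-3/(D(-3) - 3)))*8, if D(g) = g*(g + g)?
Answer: 0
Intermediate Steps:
D(g) = 2*g² (D(g) = g*(2*g) = 2*g²)
(0*(-3/(D(-3) - 3)))*8 = (0*(-3/(2*(-3)² - 3)))*8 = (0*(-3/(2*9 - 3)))*8 = (0*(-3/(18 - 3)))*8 = (0*(-3/15))*8 = (0*(-3*1/15))*8 = (0*(-⅕))*8 = 0*8 = 0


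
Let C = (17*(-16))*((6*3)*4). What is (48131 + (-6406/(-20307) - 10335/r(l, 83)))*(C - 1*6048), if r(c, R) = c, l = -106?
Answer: -8367844554192/6769 ≈ -1.2362e+9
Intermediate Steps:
C = -19584 (C = -4896*4 = -272*72 = -19584)
(48131 + (-6406/(-20307) - 10335/r(l, 83)))*(C - 1*6048) = (48131 + (-6406/(-20307) - 10335/(-106)))*(-19584 - 1*6048) = (48131 + (-6406*(-1/20307) - 10335*(-1/106)))*(-19584 - 6048) = (48131 + (6406/20307 + 195/2))*(-25632) = (48131 + 3972677/40614)*(-25632) = (1958765111/40614)*(-25632) = -8367844554192/6769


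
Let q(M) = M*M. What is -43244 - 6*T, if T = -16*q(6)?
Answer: -39788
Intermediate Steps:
q(M) = M²
T = -576 (T = -16*6² = -16*36 = -576)
-43244 - 6*T = -43244 - 6*(-576) = -43244 + 3456 = -39788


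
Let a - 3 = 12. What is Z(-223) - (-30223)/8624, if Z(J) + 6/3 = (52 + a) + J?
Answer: -1332369/8624 ≈ -154.50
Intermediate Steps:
a = 15 (a = 3 + 12 = 15)
Z(J) = 65 + J (Z(J) = -2 + ((52 + 15) + J) = -2 + (67 + J) = 65 + J)
Z(-223) - (-30223)/8624 = (65 - 223) - (-30223)/8624 = -158 - (-30223)/8624 = -158 - 1*(-30223/8624) = -158 + 30223/8624 = -1332369/8624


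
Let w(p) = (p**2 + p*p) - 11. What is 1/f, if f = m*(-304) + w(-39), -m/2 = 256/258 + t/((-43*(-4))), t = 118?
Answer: 129/522631 ≈ 0.00024683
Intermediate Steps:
w(p) = -11 + 2*p**2 (w(p) = (p**2 + p**2) - 11 = 2*p**2 - 11 = -11 + 2*p**2)
m = -433/129 (m = -2*(256/258 + 118/((-43*(-4)))) = -2*(256*(1/258) + 118/172) = -2*(128/129 + 118*(1/172)) = -2*(128/129 + 59/86) = -2*433/258 = -433/129 ≈ -3.3566)
f = 522631/129 (f = -433/129*(-304) + (-11 + 2*(-39)**2) = 131632/129 + (-11 + 2*1521) = 131632/129 + (-11 + 3042) = 131632/129 + 3031 = 522631/129 ≈ 4051.4)
1/f = 1/(522631/129) = 129/522631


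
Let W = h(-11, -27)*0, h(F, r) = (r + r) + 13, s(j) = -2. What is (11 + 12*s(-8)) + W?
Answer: -13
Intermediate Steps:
h(F, r) = 13 + 2*r (h(F, r) = 2*r + 13 = 13 + 2*r)
W = 0 (W = (13 + 2*(-27))*0 = (13 - 54)*0 = -41*0 = 0)
(11 + 12*s(-8)) + W = (11 + 12*(-2)) + 0 = (11 - 24) + 0 = -13 + 0 = -13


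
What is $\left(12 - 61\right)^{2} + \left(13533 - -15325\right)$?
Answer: $31259$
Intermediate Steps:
$\left(12 - 61\right)^{2} + \left(13533 - -15325\right) = \left(-49\right)^{2} + \left(13533 + 15325\right) = 2401 + 28858 = 31259$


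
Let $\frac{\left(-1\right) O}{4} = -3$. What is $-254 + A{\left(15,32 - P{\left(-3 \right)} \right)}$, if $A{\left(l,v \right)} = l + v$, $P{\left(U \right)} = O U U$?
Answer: $-315$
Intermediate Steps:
$O = 12$ ($O = \left(-4\right) \left(-3\right) = 12$)
$P{\left(U \right)} = 12 U^{2}$ ($P{\left(U \right)} = 12 U U = 12 U^{2}$)
$-254 + A{\left(15,32 - P{\left(-3 \right)} \right)} = -254 + \left(15 + \left(32 - 12 \left(-3\right)^{2}\right)\right) = -254 + \left(15 + \left(32 - 12 \cdot 9\right)\right) = -254 + \left(15 + \left(32 - 108\right)\right) = -254 + \left(15 - 76\right) = -254 - 61 = -315$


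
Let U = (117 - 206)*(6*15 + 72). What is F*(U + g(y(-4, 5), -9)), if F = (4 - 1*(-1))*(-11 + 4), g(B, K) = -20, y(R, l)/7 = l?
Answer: 505330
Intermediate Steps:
y(R, l) = 7*l
U = -14418 (U = -89*(90 + 72) = -89*162 = -14418)
F = -35 (F = (4 + 1)*(-7) = 5*(-7) = -35)
F*(U + g(y(-4, 5), -9)) = -35*(-14418 - 20) = -35*(-14438) = 505330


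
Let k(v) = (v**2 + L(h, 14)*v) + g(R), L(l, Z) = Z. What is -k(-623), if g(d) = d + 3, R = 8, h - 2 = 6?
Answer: -379418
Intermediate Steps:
h = 8 (h = 2 + 6 = 8)
g(d) = 3 + d
k(v) = 11 + v**2 + 14*v (k(v) = (v**2 + 14*v) + (3 + 8) = (v**2 + 14*v) + 11 = 11 + v**2 + 14*v)
-k(-623) = -(11 + (-623)**2 + 14*(-623)) = -(11 + 388129 - 8722) = -1*379418 = -379418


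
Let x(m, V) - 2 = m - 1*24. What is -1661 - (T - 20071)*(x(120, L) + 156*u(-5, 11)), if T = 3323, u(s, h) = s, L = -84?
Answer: -11423797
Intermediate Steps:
x(m, V) = -22 + m (x(m, V) = 2 + (m - 1*24) = 2 + (m - 24) = 2 + (-24 + m) = -22 + m)
-1661 - (T - 20071)*(x(120, L) + 156*u(-5, 11)) = -1661 - (3323 - 20071)*((-22 + 120) + 156*(-5)) = -1661 - (-16748)*(98 - 780) = -1661 - (-16748)*(-682) = -1661 - 1*11422136 = -1661 - 11422136 = -11423797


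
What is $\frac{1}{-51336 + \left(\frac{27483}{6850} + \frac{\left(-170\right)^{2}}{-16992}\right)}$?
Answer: $- \frac{14549400}{746874370133} \approx -1.948 \cdot 10^{-5}$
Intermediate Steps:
$\frac{1}{-51336 + \left(\frac{27483}{6850} + \frac{\left(-170\right)^{2}}{-16992}\right)} = \frac{1}{-51336 + \left(27483 \cdot \frac{1}{6850} + 28900 \left(- \frac{1}{16992}\right)\right)} = \frac{1}{-51336 + \left(\frac{27483}{6850} - \frac{7225}{4248}\right)} = \frac{1}{-51336 + \frac{33628267}{14549400}} = \frac{1}{- \frac{746874370133}{14549400}} = - \frac{14549400}{746874370133}$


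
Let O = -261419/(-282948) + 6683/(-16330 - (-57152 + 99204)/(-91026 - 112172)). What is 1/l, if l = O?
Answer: 58679547442314/30200006653865 ≈ 1.9430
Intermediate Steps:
O = 30200006653865/58679547442314 (O = -261419*(-1/282948) + 6683/(-16330 - 42052/(-203198)) = 261419/282948 + 6683/(-16330 - 42052*(-1)/203198) = 261419/282948 + 6683/(-16330 - 1*(-21026/101599)) = 261419/282948 + 6683/(-16330 + 21026/101599) = 261419/282948 + 6683/(-1659090644/101599) = 261419/282948 + 6683*(-101599/1659090644) = 261419/282948 - 678986117/1659090644 = 30200006653865/58679547442314 ≈ 0.51466)
l = 30200006653865/58679547442314 ≈ 0.51466
1/l = 1/(30200006653865/58679547442314) = 58679547442314/30200006653865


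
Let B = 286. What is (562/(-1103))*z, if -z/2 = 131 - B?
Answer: -174220/1103 ≈ -157.95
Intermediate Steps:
z = 310 (z = -2*(131 - 1*286) = -2*(131 - 286) = -2*(-155) = 310)
(562/(-1103))*z = (562/(-1103))*310 = (562*(-1/1103))*310 = -562/1103*310 = -174220/1103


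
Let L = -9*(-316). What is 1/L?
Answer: 1/2844 ≈ 0.00035162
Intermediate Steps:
L = 2844
1/L = 1/2844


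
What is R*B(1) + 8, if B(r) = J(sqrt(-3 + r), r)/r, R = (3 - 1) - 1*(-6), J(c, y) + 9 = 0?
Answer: -64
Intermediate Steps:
J(c, y) = -9 (J(c, y) = -9 + 0 = -9)
R = 8 (R = 2 + 6 = 8)
B(r) = -9/r
R*B(1) + 8 = 8*(-9/1) + 8 = 8*(-9*1) + 8 = 8*(-9) + 8 = -72 + 8 = -64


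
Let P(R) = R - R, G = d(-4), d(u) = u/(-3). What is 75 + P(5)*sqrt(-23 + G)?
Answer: 75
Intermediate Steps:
d(u) = -u/3 (d(u) = u*(-1/3) = -u/3)
G = 4/3 (G = -1/3*(-4) = 4/3 ≈ 1.3333)
P(R) = 0
75 + P(5)*sqrt(-23 + G) = 75 + 0*sqrt(-23 + 4/3) = 75 + 0*sqrt(-65/3) = 75 + 0*(I*sqrt(195)/3) = 75 + 0 = 75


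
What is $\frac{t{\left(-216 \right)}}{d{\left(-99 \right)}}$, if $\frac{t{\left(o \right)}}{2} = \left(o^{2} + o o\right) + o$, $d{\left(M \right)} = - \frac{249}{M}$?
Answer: $\frac{6144336}{83} \approx 74028.0$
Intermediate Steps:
$t{\left(o \right)} = 2 o + 4 o^{2}$ ($t{\left(o \right)} = 2 \left(\left(o^{2} + o o\right) + o\right) = 2 \left(\left(o^{2} + o^{2}\right) + o\right) = 2 \left(2 o^{2} + o\right) = 2 \left(o + 2 o^{2}\right) = 2 o + 4 o^{2}$)
$\frac{t{\left(-216 \right)}}{d{\left(-99 \right)}} = \frac{2 \left(-216\right) \left(1 + 2 \left(-216\right)\right)}{\left(-249\right) \frac{1}{-99}} = \frac{2 \left(-216\right) \left(1 - 432\right)}{\left(-249\right) \left(- \frac{1}{99}\right)} = \frac{2 \left(-216\right) \left(-431\right)}{\frac{83}{33}} = 186192 \cdot \frac{33}{83} = \frac{6144336}{83}$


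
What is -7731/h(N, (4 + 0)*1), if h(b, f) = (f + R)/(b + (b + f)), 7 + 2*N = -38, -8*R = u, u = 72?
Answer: -316971/5 ≈ -63394.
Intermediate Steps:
R = -9 (R = -⅛*72 = -9)
N = -45/2 (N = -7/2 + (½)*(-38) = -7/2 - 19 = -45/2 ≈ -22.500)
h(b, f) = (-9 + f)/(f + 2*b) (h(b, f) = (f - 9)/(b + (b + f)) = (-9 + f)/(f + 2*b))
-7731/h(N, (4 + 0)*1) = -7731*((4 + 0)*1 + 2*(-45/2))/(-9 + (4 + 0)*1) = -7731*(4*1 - 45)/(-9 + 4*1) = -7731*(4 - 45)/(-9 + 4) = -7731/(-5/(-41)) = -7731/((-1/41*(-5))) = -7731/5/41 = -7731*41/5 = -316971/5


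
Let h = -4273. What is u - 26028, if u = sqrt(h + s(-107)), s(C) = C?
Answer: -26028 + 2*I*sqrt(1095) ≈ -26028.0 + 66.182*I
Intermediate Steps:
u = 2*I*sqrt(1095) (u = sqrt(-4273 - 107) = sqrt(-4380) = 2*I*sqrt(1095) ≈ 66.182*I)
u - 26028 = 2*I*sqrt(1095) - 26028 = -26028 + 2*I*sqrt(1095)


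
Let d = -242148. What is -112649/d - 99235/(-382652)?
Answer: 8391865241/11582302062 ≈ 0.72454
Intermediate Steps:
-112649/d - 99235/(-382652) = -112649/(-242148) - 99235/(-382652) = -112649*(-1/242148) - 99235*(-1/382652) = 112649/242148 + 99235/382652 = 8391865241/11582302062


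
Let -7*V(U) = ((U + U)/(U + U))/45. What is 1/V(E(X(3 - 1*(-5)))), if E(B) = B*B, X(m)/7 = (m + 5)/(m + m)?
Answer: -315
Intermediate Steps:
X(m) = 7*(5 + m)/(2*m) (X(m) = 7*((m + 5)/(m + m)) = 7*((5 + m)/((2*m))) = 7*((5 + m)*(1/(2*m))) = 7*((5 + m)/(2*m)) = 7*(5 + m)/(2*m))
E(B) = B²
V(U) = -1/315 (V(U) = -(U + U)/(U + U)/(7*45) = -(2*U)/((2*U))/(7*45) = -(2*U)*(1/(2*U))/(7*45) = -1/(7*45) = -⅐*1/45 = -1/315)
1/V(E(X(3 - 1*(-5)))) = 1/(-1/315) = -315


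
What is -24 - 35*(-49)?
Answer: 1691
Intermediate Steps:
-24 - 35*(-49) = -24 + 1715 = 1691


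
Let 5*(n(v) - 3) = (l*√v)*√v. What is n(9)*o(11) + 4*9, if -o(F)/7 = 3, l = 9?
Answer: -1836/5 ≈ -367.20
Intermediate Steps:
o(F) = -21 (o(F) = -7*3 = -21)
n(v) = 3 + 9*v/5 (n(v) = 3 + ((9*√v)*√v)/5 = 3 + (9*v)/5 = 3 + 9*v/5)
n(9)*o(11) + 4*9 = (3 + (9/5)*9)*(-21) + 4*9 = (3 + 81/5)*(-21) + 36 = (96/5)*(-21) + 36 = -2016/5 + 36 = -1836/5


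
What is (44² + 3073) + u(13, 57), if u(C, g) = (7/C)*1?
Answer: 65124/13 ≈ 5009.5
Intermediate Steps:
u(C, g) = 7/C
(44² + 3073) + u(13, 57) = (44² + 3073) + 7/13 = (1936 + 3073) + 7*(1/13) = 5009 + 7/13 = 65124/13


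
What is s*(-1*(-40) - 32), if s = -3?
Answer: -24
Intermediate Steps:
s*(-1*(-40) - 32) = -3*(-1*(-40) - 32) = -3*(40 - 32) = -3*8 = -24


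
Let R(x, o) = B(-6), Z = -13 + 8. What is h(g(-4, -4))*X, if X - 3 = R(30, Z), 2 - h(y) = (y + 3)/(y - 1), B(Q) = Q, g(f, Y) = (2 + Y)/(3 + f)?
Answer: 9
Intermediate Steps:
Z = -5
g(f, Y) = (2 + Y)/(3 + f)
R(x, o) = -6
h(y) = 2 - (3 + y)/(-1 + y) (h(y) = 2 - (y + 3)/(y - 1) = 2 - (3 + y)/(-1 + y))
X = -3 (X = 3 - 6 = -3)
h(g(-4, -4))*X = ((-5 + (2 - 4)/(3 - 4))/(-1 + (2 - 4)/(3 - 4)))*(-3) = ((-5 - 2/(-1))/(-1 - 2/(-1)))*(-3) = ((-5 - 1*(-2))/(-1 - 1*(-2)))*(-3) = ((-5 + 2)/(-1 + 2))*(-3) = (-3/1)*(-3) = (1*(-3))*(-3) = -3*(-3) = 9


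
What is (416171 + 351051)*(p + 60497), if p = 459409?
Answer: 398883321132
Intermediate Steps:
(416171 + 351051)*(p + 60497) = (416171 + 351051)*(459409 + 60497) = 767222*519906 = 398883321132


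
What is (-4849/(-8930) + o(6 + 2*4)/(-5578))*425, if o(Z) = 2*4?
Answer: 1146491985/4981154 ≈ 230.17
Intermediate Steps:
o(Z) = 8
(-4849/(-8930) + o(6 + 2*4)/(-5578))*425 = (-4849/(-8930) + 8/(-5578))*425 = (-4849*(-1/8930) + 8*(-1/5578))*425 = (4849/8930 - 4/2789)*425 = (13488141/24905770)*425 = 1146491985/4981154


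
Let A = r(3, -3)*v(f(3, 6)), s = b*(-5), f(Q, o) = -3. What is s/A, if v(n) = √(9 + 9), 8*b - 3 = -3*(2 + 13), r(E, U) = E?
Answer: 35*√2/24 ≈ 2.0624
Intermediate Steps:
b = -21/4 (b = 3/8 + (-3*(2 + 13))/8 = 3/8 + (-3*15)/8 = 3/8 + (⅛)*(-45) = 3/8 - 45/8 = -21/4 ≈ -5.2500)
v(n) = 3*√2 (v(n) = √18 = 3*√2)
s = 105/4 (s = -21/4*(-5) = 105/4 ≈ 26.250)
A = 9*√2 (A = 3*(3*√2) = 9*√2 ≈ 12.728)
s/A = 105/(4*((9*√2))) = 105*(√2/18)/4 = 35*√2/24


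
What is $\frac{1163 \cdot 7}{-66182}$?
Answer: $- \frac{8141}{66182} \approx -0.12301$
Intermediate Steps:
$\frac{1163 \cdot 7}{-66182} = 8141 \left(- \frac{1}{66182}\right) = - \frac{8141}{66182}$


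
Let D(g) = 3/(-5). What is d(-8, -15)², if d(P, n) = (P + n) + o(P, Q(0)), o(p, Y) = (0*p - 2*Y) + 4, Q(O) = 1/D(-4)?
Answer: 2209/9 ≈ 245.44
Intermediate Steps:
D(g) = -⅗ (D(g) = 3*(-⅕) = -⅗)
Q(O) = -5/3 (Q(O) = 1/(-⅗) = -5/3)
o(p, Y) = 4 - 2*Y (o(p, Y) = (0 - 2*Y) + 4 = -2*Y + 4 = 4 - 2*Y)
d(P, n) = 22/3 + P + n (d(P, n) = (P + n) + (4 - 2*(-5/3)) = (P + n) + (4 + 10/3) = (P + n) + 22/3 = 22/3 + P + n)
d(-8, -15)² = (22/3 - 8 - 15)² = (-47/3)² = 2209/9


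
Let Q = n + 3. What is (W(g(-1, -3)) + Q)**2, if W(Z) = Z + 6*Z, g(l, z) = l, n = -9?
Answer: 169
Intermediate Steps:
W(Z) = 7*Z
Q = -6 (Q = -9 + 3 = -6)
(W(g(-1, -3)) + Q)**2 = (7*(-1) - 6)**2 = (-7 - 6)**2 = (-13)**2 = 169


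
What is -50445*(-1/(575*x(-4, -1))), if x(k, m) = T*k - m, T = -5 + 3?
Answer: 1121/115 ≈ 9.7478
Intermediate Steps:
T = -2
x(k, m) = -m - 2*k (x(k, m) = -2*k - m = -m - 2*k)
-50445*(-1/(575*x(-4, -1))) = -50445*(-1/(575*(-1*(-1) - 2*(-4)))) = -50445*(-1/(575*(1 + 8))) = -50445/((9*(-23))*25) = -50445/((-207*25)) = -50445/(-5175) = -50445*(-1/5175) = 1121/115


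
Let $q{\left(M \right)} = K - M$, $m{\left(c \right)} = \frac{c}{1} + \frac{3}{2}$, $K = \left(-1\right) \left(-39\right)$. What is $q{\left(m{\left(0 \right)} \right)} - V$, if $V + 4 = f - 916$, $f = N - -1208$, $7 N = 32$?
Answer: $- \frac{3571}{14} \approx -255.07$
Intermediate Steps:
$N = \frac{32}{7}$ ($N = \frac{1}{7} \cdot 32 = \frac{32}{7} \approx 4.5714$)
$K = 39$
$f = \frac{8488}{7}$ ($f = \frac{32}{7} - -1208 = \frac{32}{7} + 1208 = \frac{8488}{7} \approx 1212.6$)
$m{\left(c \right)} = \frac{3}{2} + c$ ($m{\left(c \right)} = c 1 + 3 \cdot \frac{1}{2} = c + \frac{3}{2} = \frac{3}{2} + c$)
$q{\left(M \right)} = 39 - M$
$V = \frac{2048}{7}$ ($V = -4 + \left(\frac{8488}{7} - 916\right) = -4 + \frac{2076}{7} = \frac{2048}{7} \approx 292.57$)
$q{\left(m{\left(0 \right)} \right)} - V = \left(39 - \left(\frac{3}{2} + 0\right)\right) - \frac{2048}{7} = \left(39 - \frac{3}{2}\right) - \frac{2048}{7} = \frac{75}{2} - \frac{2048}{7} = - \frac{3571}{14}$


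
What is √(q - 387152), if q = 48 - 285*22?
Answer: I*√393374 ≈ 627.2*I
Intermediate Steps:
q = -6222 (q = 48 - 6270 = -6222)
√(q - 387152) = √(-6222 - 387152) = √(-393374) = I*√393374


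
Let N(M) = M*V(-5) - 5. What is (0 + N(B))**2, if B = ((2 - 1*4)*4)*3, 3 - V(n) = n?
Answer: 38809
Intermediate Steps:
V(n) = 3 - n
B = -24 (B = ((2 - 4)*4)*3 = -2*4*3 = -8*3 = -24)
N(M) = -5 + 8*M (N(M) = M*(3 - 1*(-5)) - 5 = M*(3 + 5) - 5 = M*8 - 5 = 8*M - 5 = -5 + 8*M)
(0 + N(B))**2 = (0 + (-5 + 8*(-24)))**2 = (0 + (-5 - 192))**2 = (0 - 197)**2 = (-197)**2 = 38809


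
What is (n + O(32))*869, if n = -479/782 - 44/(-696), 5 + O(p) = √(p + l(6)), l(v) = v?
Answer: -164041999/34017 + 869*√38 ≈ 534.52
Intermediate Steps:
O(p) = -5 + √(6 + p) (O(p) = -5 + √(p + 6) = -5 + √(6 + p))
n = -18686/34017 (n = -479*1/782 - 44*(-1/696) = -479/782 + 11/174 = -18686/34017 ≈ -0.54931)
(n + O(32))*869 = (-18686/34017 + (-5 + √(6 + 32)))*869 = (-18686/34017 + (-5 + √38))*869 = (-188771/34017 + √38)*869 = -164041999/34017 + 869*√38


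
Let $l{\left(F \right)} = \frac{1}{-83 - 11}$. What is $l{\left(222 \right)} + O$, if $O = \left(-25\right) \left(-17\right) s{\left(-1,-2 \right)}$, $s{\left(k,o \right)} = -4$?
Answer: $- \frac{159801}{94} \approx -1700.0$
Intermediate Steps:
$l{\left(F \right)} = - \frac{1}{94}$ ($l{\left(F \right)} = \frac{1}{-94} = - \frac{1}{94}$)
$O = -1700$ ($O = \left(-25\right) \left(-17\right) \left(-4\right) = 425 \left(-4\right) = -1700$)
$l{\left(222 \right)} + O = - \frac{1}{94} - 1700 = - \frac{159801}{94}$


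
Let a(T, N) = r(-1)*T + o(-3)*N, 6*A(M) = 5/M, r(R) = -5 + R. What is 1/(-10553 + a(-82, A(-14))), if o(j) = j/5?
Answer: -28/281707 ≈ -9.9394e-5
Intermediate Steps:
A(M) = 5/(6*M) (A(M) = (5/M)/6 = 5/(6*M))
o(j) = j/5 (o(j) = j*(⅕) = j/5)
a(T, N) = -6*T - 3*N/5 (a(T, N) = (-5 - 1)*T + ((⅕)*(-3))*N = -6*T - 3*N/5)
1/(-10553 + a(-82, A(-14))) = 1/(-10553 + (-6*(-82) - 1/(2*(-14)))) = 1/(-10553 + (492 - (-1)/(2*14))) = 1/(-10553 + (492 - ⅗*(-5/84))) = 1/(-10553 + (492 + 1/28)) = 1/(-10553 + 13777/28) = 1/(-281707/28) = -28/281707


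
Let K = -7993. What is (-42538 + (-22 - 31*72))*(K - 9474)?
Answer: 782381864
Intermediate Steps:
(-42538 + (-22 - 31*72))*(K - 9474) = (-42538 + (-22 - 31*72))*(-7993 - 9474) = (-42538 + (-22 - 2232))*(-17467) = (-42538 - 2254)*(-17467) = -44792*(-17467) = 782381864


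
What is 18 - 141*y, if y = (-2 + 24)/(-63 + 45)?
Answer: 571/3 ≈ 190.33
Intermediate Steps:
y = -11/9 (y = 22/(-18) = 22*(-1/18) = -11/9 ≈ -1.2222)
18 - 141*y = 18 - 141*(-11/9) = 18 + 517/3 = 571/3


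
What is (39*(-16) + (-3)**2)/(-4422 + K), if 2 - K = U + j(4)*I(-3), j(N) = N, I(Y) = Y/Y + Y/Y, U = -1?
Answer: 615/4427 ≈ 0.13892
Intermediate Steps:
I(Y) = 2 (I(Y) = 1 + 1 = 2)
K = -5 (K = 2 - (-1 + 4*2) = 2 - (-1 + 8) = 2 - 1*7 = 2 - 7 = -5)
(39*(-16) + (-3)**2)/(-4422 + K) = (39*(-16) + (-3)**2)/(-4422 - 5) = (-624 + 9)/(-4427) = -615*(-1/4427) = 615/4427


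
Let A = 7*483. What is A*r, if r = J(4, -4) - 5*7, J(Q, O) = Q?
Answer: -104811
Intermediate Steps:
r = -31 (r = 4 - 5*7 = 4 - 35 = -31)
A = 3381
A*r = 3381*(-31) = -104811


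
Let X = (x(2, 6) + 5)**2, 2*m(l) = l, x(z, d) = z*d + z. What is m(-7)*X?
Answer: -2527/2 ≈ -1263.5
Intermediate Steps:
x(z, d) = z + d*z (x(z, d) = d*z + z = z + d*z)
m(l) = l/2
X = 361 (X = (2*(1 + 6) + 5)**2 = (2*7 + 5)**2 = (14 + 5)**2 = 19**2 = 361)
m(-7)*X = ((1/2)*(-7))*361 = -7/2*361 = -2527/2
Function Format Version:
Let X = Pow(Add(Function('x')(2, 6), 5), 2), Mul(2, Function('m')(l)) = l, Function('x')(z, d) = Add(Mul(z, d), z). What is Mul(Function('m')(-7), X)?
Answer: Rational(-2527, 2) ≈ -1263.5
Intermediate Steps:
Function('x')(z, d) = Add(z, Mul(d, z)) (Function('x')(z, d) = Add(Mul(d, z), z) = Add(z, Mul(d, z)))
Function('m')(l) = Mul(Rational(1, 2), l)
X = 361 (X = Pow(Add(Mul(2, Add(1, 6)), 5), 2) = Pow(Add(Mul(2, 7), 5), 2) = Pow(Add(14, 5), 2) = Pow(19, 2) = 361)
Mul(Function('m')(-7), X) = Mul(Mul(Rational(1, 2), -7), 361) = Mul(Rational(-7, 2), 361) = Rational(-2527, 2)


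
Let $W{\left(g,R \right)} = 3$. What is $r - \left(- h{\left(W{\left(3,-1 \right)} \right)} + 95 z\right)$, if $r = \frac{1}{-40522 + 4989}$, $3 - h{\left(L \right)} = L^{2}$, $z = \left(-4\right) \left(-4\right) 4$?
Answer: $- \frac{216253839}{35533} \approx -6086.0$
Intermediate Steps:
$z = 64$ ($z = 16 \cdot 4 = 64$)
$h{\left(L \right)} = 3 - L^{2}$
$r = - \frac{1}{35533}$ ($r = \frac{1}{-35533} = - \frac{1}{35533} \approx -2.8143 \cdot 10^{-5}$)
$r - \left(- h{\left(W{\left(3,-1 \right)} \right)} + 95 z\right) = - \frac{1}{35533} + \left(\left(-95\right) 64 + \left(3 - 3^{2}\right)\right) = - \frac{1}{35533} + \left(-6080 + \left(3 - 9\right)\right) = - \frac{1}{35533} - 6086 = - \frac{216253839}{35533}$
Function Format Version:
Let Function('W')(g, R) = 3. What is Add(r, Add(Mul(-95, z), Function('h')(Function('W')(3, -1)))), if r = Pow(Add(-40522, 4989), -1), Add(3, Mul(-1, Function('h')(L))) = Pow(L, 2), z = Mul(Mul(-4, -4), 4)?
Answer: Rational(-216253839, 35533) ≈ -6086.0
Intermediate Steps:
z = 64 (z = Mul(16, 4) = 64)
Function('h')(L) = Add(3, Mul(-1, Pow(L, 2)))
r = Rational(-1, 35533) (r = Pow(-35533, -1) = Rational(-1, 35533) ≈ -2.8143e-5)
Add(r, Add(Mul(-95, z), Function('h')(Function('W')(3, -1)))) = Add(Rational(-1, 35533), Add(Mul(-95, 64), Add(3, Mul(-1, Pow(3, 2))))) = Add(Rational(-1, 35533), Add(-6080, Add(3, Mul(-1, 9)))) = Add(Rational(-1, 35533), Add(-6080, Add(3, -9))) = Add(Rational(-1, 35533), Add(-6080, -6)) = Add(Rational(-1, 35533), -6086) = Rational(-216253839, 35533)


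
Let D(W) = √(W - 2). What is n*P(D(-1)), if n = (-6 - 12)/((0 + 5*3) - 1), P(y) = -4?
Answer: 36/7 ≈ 5.1429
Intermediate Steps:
D(W) = √(-2 + W)
n = -9/7 (n = -18/((0 + 15) - 1) = -18/(15 - 1) = -18/14 = -18*1/14 = -9/7 ≈ -1.2857)
n*P(D(-1)) = -9/7*(-4) = 36/7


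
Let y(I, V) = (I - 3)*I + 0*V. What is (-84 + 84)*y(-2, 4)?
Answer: 0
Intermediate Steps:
y(I, V) = I*(-3 + I) (y(I, V) = (-3 + I)*I + 0 = I*(-3 + I) + 0 = I*(-3 + I))
(-84 + 84)*y(-2, 4) = (-84 + 84)*(-2*(-3 - 2)) = 0*(-2*(-5)) = 0*10 = 0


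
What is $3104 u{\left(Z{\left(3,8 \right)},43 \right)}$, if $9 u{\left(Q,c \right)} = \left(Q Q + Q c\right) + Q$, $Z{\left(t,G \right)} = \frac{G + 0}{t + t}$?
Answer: $\frac{1688576}{81} \approx 20847.0$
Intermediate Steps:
$Z{\left(t,G \right)} = \frac{G}{2 t}$
$u{\left(Q,c \right)} = \frac{Q}{9} + \frac{Q^{2}}{9} + \frac{Q c}{9}$ ($u{\left(Q,c \right)} = \frac{\left(Q Q + Q c\right) + Q}{9} = \frac{\left(Q^{2} + Q c\right) + Q}{9} = \frac{Q + Q^{2} + Q c}{9} = \frac{Q}{9} + \frac{Q^{2}}{9} + \frac{Q c}{9}$)
$3104 u{\left(Z{\left(3,8 \right)},43 \right)} = 3104 \frac{\frac{1}{2} \cdot 8 \cdot \frac{1}{3} \left(1 + \frac{1}{2} \cdot 8 \cdot \frac{1}{3} + 43\right)}{9} = 3104 \cdot \frac{1}{9} \cdot \frac{4}{3} \left(1 + \frac{4}{3} + 43\right) = 3104 \cdot \frac{1}{9} \cdot \frac{4}{3} \cdot \frac{136}{3} = 3104 \cdot \frac{544}{81} = \frac{1688576}{81}$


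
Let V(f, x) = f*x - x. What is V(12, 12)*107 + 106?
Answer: 14230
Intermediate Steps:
V(f, x) = -x + f*x
V(12, 12)*107 + 106 = (12*(-1 + 12))*107 + 106 = (12*11)*107 + 106 = 132*107 + 106 = 14124 + 106 = 14230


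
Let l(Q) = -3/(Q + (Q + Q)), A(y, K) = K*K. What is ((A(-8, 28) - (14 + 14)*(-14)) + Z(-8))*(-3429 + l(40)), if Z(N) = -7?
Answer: -160341209/40 ≈ -4.0085e+6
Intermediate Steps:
A(y, K) = K²
l(Q) = -1/Q (l(Q) = -3/(Q + 2*Q) = -3*1/(3*Q) = -1/Q)
((A(-8, 28) - (14 + 14)*(-14)) + Z(-8))*(-3429 + l(40)) = ((28² - (14 + 14)*(-14)) - 7)*(-3429 - 1/40) = ((784 - 28*(-14)) - 7)*(-3429 - 1*1/40) = ((784 - 1*(-392)) - 7)*(-3429 - 1/40) = ((784 + 392) - 7)*(-137161/40) = (1176 - 7)*(-137161/40) = 1169*(-137161/40) = -160341209/40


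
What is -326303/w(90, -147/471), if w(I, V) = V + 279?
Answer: -51229571/43754 ≈ -1170.9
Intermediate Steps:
w(I, V) = 279 + V
-326303/w(90, -147/471) = -326303/(279 - 147/471) = -326303/(279 - 147*1/471) = -326303/(279 - 49/157) = -326303/43754/157 = -326303*157/43754 = -51229571/43754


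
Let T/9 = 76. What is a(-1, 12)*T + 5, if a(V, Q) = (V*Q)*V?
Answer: 8213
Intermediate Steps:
T = 684 (T = 9*76 = 684)
a(V, Q) = Q*V**2 (a(V, Q) = (Q*V)*V = Q*V**2)
a(-1, 12)*T + 5 = (12*(-1)**2)*684 + 5 = (12*1)*684 + 5 = 12*684 + 5 = 8208 + 5 = 8213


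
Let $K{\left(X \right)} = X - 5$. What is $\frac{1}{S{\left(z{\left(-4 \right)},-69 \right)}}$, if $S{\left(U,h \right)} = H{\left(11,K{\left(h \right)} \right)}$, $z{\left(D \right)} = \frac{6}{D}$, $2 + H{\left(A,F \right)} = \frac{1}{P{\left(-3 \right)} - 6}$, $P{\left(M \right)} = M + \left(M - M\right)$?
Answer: $- \frac{9}{19} \approx -0.47368$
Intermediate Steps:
$P{\left(M \right)} = M$ ($P{\left(M \right)} = M + 0 = M$)
$K{\left(X \right)} = -5 + X$
$H{\left(A,F \right)} = - \frac{19}{9}$ ($H{\left(A,F \right)} = -2 + \frac{1}{-3 - 6} = -2 + \frac{1}{-9} = -2 - \frac{1}{9} = - \frac{19}{9}$)
$S{\left(U,h \right)} = - \frac{19}{9}$
$\frac{1}{S{\left(z{\left(-4 \right)},-69 \right)}} = \frac{1}{- \frac{19}{9}} = - \frac{9}{19}$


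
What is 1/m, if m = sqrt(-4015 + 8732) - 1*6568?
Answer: -6568/43133907 - sqrt(4717)/43133907 ≈ -0.00015386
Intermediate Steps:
m = -6568 + sqrt(4717) (m = sqrt(4717) - 6568 = -6568 + sqrt(4717) ≈ -6499.3)
1/m = 1/(-6568 + sqrt(4717))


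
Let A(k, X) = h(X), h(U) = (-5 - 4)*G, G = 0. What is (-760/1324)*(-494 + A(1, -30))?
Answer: 93860/331 ≈ 283.56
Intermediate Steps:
h(U) = 0 (h(U) = (-5 - 4)*0 = -9*0 = 0)
A(k, X) = 0
(-760/1324)*(-494 + A(1, -30)) = (-760/1324)*(-494 + 0) = -760*1/1324*(-494) = -190/331*(-494) = 93860/331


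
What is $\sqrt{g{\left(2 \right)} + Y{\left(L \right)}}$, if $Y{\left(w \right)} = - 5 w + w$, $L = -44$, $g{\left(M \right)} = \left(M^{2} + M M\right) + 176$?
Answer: $6 \sqrt{10} \approx 18.974$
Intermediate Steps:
$g{\left(M \right)} = 176 + 2 M^{2}$ ($g{\left(M \right)} = \left(M^{2} + M^{2}\right) + 176 = 2 M^{2} + 176 = 176 + 2 M^{2}$)
$Y{\left(w \right)} = - 4 w$
$\sqrt{g{\left(2 \right)} + Y{\left(L \right)}} = \sqrt{\left(176 + 2 \cdot 2^{2}\right) - -176} = \sqrt{\left(176 + 2 \cdot 4\right) + 176} = \sqrt{\left(176 + 8\right) + 176} = \sqrt{184 + 176} = \sqrt{360} = 6 \sqrt{10}$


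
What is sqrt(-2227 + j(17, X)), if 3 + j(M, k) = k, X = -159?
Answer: I*sqrt(2389) ≈ 48.877*I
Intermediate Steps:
j(M, k) = -3 + k
sqrt(-2227 + j(17, X)) = sqrt(-2227 + (-3 - 159)) = sqrt(-2227 - 162) = sqrt(-2389) = I*sqrt(2389)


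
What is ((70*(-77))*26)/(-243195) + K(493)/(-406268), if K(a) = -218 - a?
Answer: 11421461833/19760469252 ≈ 0.57800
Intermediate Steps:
((70*(-77))*26)/(-243195) + K(493)/(-406268) = ((70*(-77))*26)/(-243195) + (-218 - 1*493)/(-406268) = -5390*26*(-1/243195) + (-218 - 493)*(-1/406268) = -140140*(-1/243195) - 711*(-1/406268) = 28028/48639 + 711/406268 = 11421461833/19760469252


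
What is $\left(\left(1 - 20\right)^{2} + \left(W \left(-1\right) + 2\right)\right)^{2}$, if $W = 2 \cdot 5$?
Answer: $124609$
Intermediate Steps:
$W = 10$
$\left(\left(1 - 20\right)^{2} + \left(W \left(-1\right) + 2\right)\right)^{2} = \left(\left(1 - 20\right)^{2} + \left(10 \left(-1\right) + 2\right)\right)^{2} = \left(\left(1 - 20\right)^{2} + \left(-10 + 2\right)\right)^{2} = \left(\left(-19\right)^{2} - 8\right)^{2} = \left(361 - 8\right)^{2} = 353^{2} = 124609$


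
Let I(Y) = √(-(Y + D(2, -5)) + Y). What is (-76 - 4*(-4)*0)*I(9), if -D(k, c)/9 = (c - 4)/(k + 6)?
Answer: -171*I*√2 ≈ -241.83*I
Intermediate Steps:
D(k, c) = -9*(-4 + c)/(6 + k) (D(k, c) = -9*(c - 4)/(k + 6) = -9*(-4 + c)/(6 + k))
I(Y) = 9*I*√2/4 (I(Y) = √(-(Y + 9*(4 - 1*(-5))/(6 + 2)) + Y) = √(-(Y + 9*(4 + 5)/8) + Y) = √(-(Y + 9*(⅛)*9) + Y) = √(-(Y + 81/8) + Y) = √(-(81/8 + Y) + Y) = √((-81/8 - Y) + Y) = √(-81/8) = 9*I*√2/4)
(-76 - 4*(-4)*0)*I(9) = (-76 - 4*(-4)*0)*(9*I*√2/4) = (-76 + 16*0)*(9*I*√2/4) = (-76 + 0)*(9*I*√2/4) = -171*I*√2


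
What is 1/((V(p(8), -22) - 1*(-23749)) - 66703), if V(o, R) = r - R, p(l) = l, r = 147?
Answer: -1/42785 ≈ -2.3373e-5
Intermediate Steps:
V(o, R) = 147 - R
1/((V(p(8), -22) - 1*(-23749)) - 66703) = 1/(((147 - 1*(-22)) - 1*(-23749)) - 66703) = 1/(((147 + 22) + 23749) - 66703) = 1/((169 + 23749) - 66703) = 1/(23918 - 66703) = 1/(-42785) = -1/42785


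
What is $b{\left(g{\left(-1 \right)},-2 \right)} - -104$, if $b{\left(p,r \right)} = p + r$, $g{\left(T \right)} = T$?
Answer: $101$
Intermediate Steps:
$b{\left(g{\left(-1 \right)},-2 \right)} - -104 = \left(-1 - 2\right) - -104 = -3 + 104 = 101$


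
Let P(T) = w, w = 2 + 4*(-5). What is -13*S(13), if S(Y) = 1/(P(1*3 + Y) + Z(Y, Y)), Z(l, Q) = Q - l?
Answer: 13/18 ≈ 0.72222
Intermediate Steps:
w = -18 (w = 2 - 20 = -18)
P(T) = -18
S(Y) = -1/18 (S(Y) = 1/(-18 + (Y - Y)) = 1/(-18 + 0) = 1/(-18) = -1/18)
-13*S(13) = -13*(-1/18) = 13/18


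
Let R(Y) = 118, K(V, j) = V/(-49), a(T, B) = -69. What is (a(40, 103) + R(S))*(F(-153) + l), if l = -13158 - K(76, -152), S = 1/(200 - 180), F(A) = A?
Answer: -652163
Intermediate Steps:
K(V, j) = -V/49 (K(V, j) = V*(-1/49) = -V/49)
S = 1/20 ≈ 0.050000
l = -644666/49 (l = -13158 - (-1)*76/49 = -13158 - 1*(-76/49) = -13158 + 76/49 = -644666/49 ≈ -13156.)
(a(40, 103) + R(S))*(F(-153) + l) = (-69 + 118)*(-153 - 644666/49) = 49*(-652163/49) = -652163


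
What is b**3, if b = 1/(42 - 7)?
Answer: 1/42875 ≈ 2.3324e-5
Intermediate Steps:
b = 1/35 ≈ 0.028571
b**3 = (1/35)**3 = 1/42875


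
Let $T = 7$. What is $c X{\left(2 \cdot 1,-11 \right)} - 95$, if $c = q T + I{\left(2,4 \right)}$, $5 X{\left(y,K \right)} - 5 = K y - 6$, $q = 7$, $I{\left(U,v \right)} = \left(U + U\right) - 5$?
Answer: $- \frac{1579}{5} \approx -315.8$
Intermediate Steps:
$I{\left(U,v \right)} = -5 + 2 U$ ($I{\left(U,v \right)} = 2 U - 5 = -5 + 2 U$)
$X{\left(y,K \right)} = - \frac{1}{5} + \frac{K y}{5}$ ($X{\left(y,K \right)} = 1 + \frac{K y - 6}{5} = 1 + \frac{-6 + K y}{5} = 1 + \left(- \frac{6}{5} + \frac{K y}{5}\right) = - \frac{1}{5} + \frac{K y}{5}$)
$c = 48$ ($c = 7 \cdot 7 + \left(-5 + 2 \cdot 2\right) = 49 + \left(-5 + 4\right) = 49 - 1 = 48$)
$c X{\left(2 \cdot 1,-11 \right)} - 95 = 48 \left(- \frac{1}{5} + \frac{1}{5} \left(-11\right) 2 \cdot 1\right) - 95 = 48 \left(- \frac{1}{5} + \frac{1}{5} \left(-11\right) 2\right) - 95 = 48 \left(- \frac{1}{5} - \frac{22}{5}\right) - 95 = 48 \left(- \frac{23}{5}\right) - 95 = - \frac{1104}{5} - 95 = - \frac{1579}{5}$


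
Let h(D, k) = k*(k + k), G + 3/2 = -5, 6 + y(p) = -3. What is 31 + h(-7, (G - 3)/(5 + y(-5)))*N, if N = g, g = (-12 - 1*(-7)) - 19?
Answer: -959/4 ≈ -239.75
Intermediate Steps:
y(p) = -9 (y(p) = -6 - 3 = -9)
G = -13/2 (G = -3/2 - 5 = -13/2 ≈ -6.5000)
g = -24 (g = (-12 + 7) - 19 = -5 - 19 = -24)
h(D, k) = 2*k² (h(D, k) = k*(2*k) = 2*k²)
N = -24
31 + h(-7, (G - 3)/(5 + y(-5)))*N = 31 + (2*((-13/2 - 3)/(5 - 9))²)*(-24) = 31 + (2*(-19/2/(-4))²)*(-24) = 31 + (2*(-19/2*(-¼))²)*(-24) = 31 + (2*(19/8)²)*(-24) = 31 + (2*(361/64))*(-24) = 31 + (361/32)*(-24) = 31 - 1083/4 = -959/4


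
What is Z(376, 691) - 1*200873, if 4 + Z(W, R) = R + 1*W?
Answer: -199810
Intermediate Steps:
Z(W, R) = -4 + R + W (Z(W, R) = -4 + (R + 1*W) = -4 + (R + W) = -4 + R + W)
Z(376, 691) - 1*200873 = (-4 + 691 + 376) - 1*200873 = 1063 - 200873 = -199810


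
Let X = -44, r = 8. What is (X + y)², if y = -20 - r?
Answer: 5184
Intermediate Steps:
y = -28 (y = -20 - 1*8 = -20 - 8 = -28)
(X + y)² = (-44 - 28)² = (-72)² = 5184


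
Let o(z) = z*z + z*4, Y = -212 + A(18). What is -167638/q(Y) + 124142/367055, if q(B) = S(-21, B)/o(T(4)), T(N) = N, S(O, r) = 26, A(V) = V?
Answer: -75732018738/367055 ≈ -2.0632e+5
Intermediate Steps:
Y = -194 (Y = -212 + 18 = -194)
o(z) = z² + 4*z
q(B) = 13/16 (q(B) = 26/((4*(4 + 4))) = 26/((4*8)) = 26/32 = 26*(1/32) = 13/16)
-167638/q(Y) + 124142/367055 = -167638/13/16 + 124142/367055 = -167638*16/13 + 124142*(1/367055) = -2682208/13 + 124142/367055 = -75732018738/367055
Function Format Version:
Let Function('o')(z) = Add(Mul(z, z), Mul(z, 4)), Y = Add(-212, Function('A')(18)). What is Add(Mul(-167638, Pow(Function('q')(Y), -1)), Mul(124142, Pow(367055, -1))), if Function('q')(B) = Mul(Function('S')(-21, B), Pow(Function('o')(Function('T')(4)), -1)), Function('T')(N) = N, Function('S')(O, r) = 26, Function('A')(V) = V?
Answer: Rational(-75732018738, 367055) ≈ -2.0632e+5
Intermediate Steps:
Y = -194 (Y = Add(-212, 18) = -194)
Function('o')(z) = Add(Pow(z, 2), Mul(4, z))
Function('q')(B) = Rational(13, 16) (Function('q')(B) = Mul(26, Pow(Mul(4, Add(4, 4)), -1)) = Mul(26, Pow(Mul(4, 8), -1)) = Mul(26, Pow(32, -1)) = Mul(26, Rational(1, 32)) = Rational(13, 16))
Add(Mul(-167638, Pow(Function('q')(Y), -1)), Mul(124142, Pow(367055, -1))) = Add(Mul(-167638, Pow(Rational(13, 16), -1)), Mul(124142, Pow(367055, -1))) = Add(Mul(-167638, Rational(16, 13)), Mul(124142, Rational(1, 367055))) = Add(Rational(-2682208, 13), Rational(124142, 367055)) = Rational(-75732018738, 367055)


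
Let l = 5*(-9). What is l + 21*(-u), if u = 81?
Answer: -1746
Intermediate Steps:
l = -45
l + 21*(-u) = -45 + 21*(-1*81) = -45 + 21*(-81) = -45 - 1701 = -1746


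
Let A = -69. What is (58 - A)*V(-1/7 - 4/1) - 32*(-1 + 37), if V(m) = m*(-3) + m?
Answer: -698/7 ≈ -99.714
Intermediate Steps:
V(m) = -2*m (V(m) = -3*m + m = -2*m)
(58 - A)*V(-1/7 - 4/1) - 32*(-1 + 37) = (58 - 1*(-69))*(-2*(-1/7 - 4/1)) - 32*(-1 + 37) = (58 + 69)*(-2*(-1*⅐ - 4*1)) - 32*36 = 127*(-2*(-⅐ - 4)) - 1152 = 127*(-2*(-29/7)) - 1152 = 127*(58/7) - 1152 = 7366/7 - 1152 = -698/7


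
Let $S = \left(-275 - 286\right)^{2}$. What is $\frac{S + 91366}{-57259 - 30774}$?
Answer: $- \frac{36917}{8003} \approx -4.6129$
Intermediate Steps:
$S = 314721$ ($S = \left(-561\right)^{2} = 314721$)
$\frac{S + 91366}{-57259 - 30774} = \frac{314721 + 91366}{-57259 - 30774} = \frac{406087}{-57259 + \left(-208317 + 177543\right)} = \frac{406087}{-57259 - 30774} = \frac{406087}{-88033} = 406087 \left(- \frac{1}{88033}\right) = - \frac{36917}{8003}$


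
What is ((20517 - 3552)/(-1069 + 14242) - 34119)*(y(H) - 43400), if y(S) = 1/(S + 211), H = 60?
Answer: 1761985463652726/1189961 ≈ 1.4807e+9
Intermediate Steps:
y(S) = 1/(211 + S)
((20517 - 3552)/(-1069 + 14242) - 34119)*(y(H) - 43400) = ((20517 - 3552)/(-1069 + 14242) - 34119)*(1/(211 + 60) - 43400) = (16965/13173 - 34119)*(1/271 - 43400) = (16965*(1/13173) - 34119)*(1/271 - 43400) = (5655/4391 - 34119)*(-11761399/271) = -149810874/4391*(-11761399/271) = 1761985463652726/1189961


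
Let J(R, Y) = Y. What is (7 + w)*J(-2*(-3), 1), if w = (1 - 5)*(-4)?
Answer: 23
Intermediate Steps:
w = 16 (w = -4*(-4) = 16)
(7 + w)*J(-2*(-3), 1) = (7 + 16)*1 = 23*1 = 23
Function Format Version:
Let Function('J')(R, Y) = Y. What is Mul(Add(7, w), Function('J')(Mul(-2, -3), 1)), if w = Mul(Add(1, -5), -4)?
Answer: 23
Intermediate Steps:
w = 16 (w = Mul(-4, -4) = 16)
Mul(Add(7, w), Function('J')(Mul(-2, -3), 1)) = Mul(Add(7, 16), 1) = Mul(23, 1) = 23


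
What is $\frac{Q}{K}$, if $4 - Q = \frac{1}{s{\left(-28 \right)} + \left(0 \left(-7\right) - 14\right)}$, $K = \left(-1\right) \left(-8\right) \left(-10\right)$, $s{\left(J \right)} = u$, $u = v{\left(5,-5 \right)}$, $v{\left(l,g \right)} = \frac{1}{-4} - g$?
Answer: $- \frac{19}{370} \approx -0.051351$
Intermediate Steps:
$v{\left(l,g \right)} = - \frac{1}{4} - g$
$u = \frac{19}{4}$ ($u = - \frac{1}{4} - -5 = - \frac{1}{4} + 5 = \frac{19}{4} \approx 4.75$)
$s{\left(J \right)} = \frac{19}{4}$
$K = -80$ ($K = 8 \left(-10\right) = -80$)
$Q = \frac{152}{37}$ ($Q = 4 - \frac{1}{\frac{19}{4} + \left(0 \left(-7\right) - 14\right)} = 4 - \frac{1}{\frac{19}{4} + \left(0 - 14\right)} = 4 - \frac{1}{\frac{19}{4} - 14} = 4 - \frac{1}{- \frac{37}{4}} = 4 - - \frac{4}{37} = 4 + \frac{4}{37} = \frac{152}{37} \approx 4.1081$)
$\frac{Q}{K} = \frac{152}{37 \left(-80\right)} = \frac{152}{37} \left(- \frac{1}{80}\right) = - \frac{19}{370}$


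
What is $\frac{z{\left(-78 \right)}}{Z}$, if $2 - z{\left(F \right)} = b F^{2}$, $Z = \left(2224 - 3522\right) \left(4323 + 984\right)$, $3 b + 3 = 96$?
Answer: $\frac{94301}{3444243} \approx 0.027379$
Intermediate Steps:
$b = 31$ ($b = -1 + \frac{1}{3} \cdot 96 = -1 + 32 = 31$)
$Z = -6888486$ ($Z = \left(-1298\right) 5307 = -6888486$)
$z{\left(F \right)} = 2 - 31 F^{2}$
$\frac{z{\left(-78 \right)}}{Z} = \frac{2 - 31 \left(-78\right)^{2}}{-6888486} = \left(2 - 188604\right) \left(- \frac{1}{6888486}\right) = \left(-188602\right) \left(- \frac{1}{6888486}\right) = \frac{94301}{3444243}$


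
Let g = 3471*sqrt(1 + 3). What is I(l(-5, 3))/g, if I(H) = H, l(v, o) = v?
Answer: -5/6942 ≈ -0.00072025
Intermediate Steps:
g = 6942 (g = 3471*sqrt(4) = 3471*2 = 6942)
I(l(-5, 3))/g = -5/6942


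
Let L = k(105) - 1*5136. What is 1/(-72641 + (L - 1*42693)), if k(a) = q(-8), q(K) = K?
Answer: -1/120478 ≈ -8.3003e-6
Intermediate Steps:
k(a) = -8
L = -5144 (L = -8 - 1*5136 = -8 - 5136 = -5144)
1/(-72641 + (L - 1*42693)) = 1/(-72641 + (-5144 - 1*42693)) = 1/(-72641 + (-5144 - 42693)) = 1/(-72641 - 47837) = 1/(-120478) = -1/120478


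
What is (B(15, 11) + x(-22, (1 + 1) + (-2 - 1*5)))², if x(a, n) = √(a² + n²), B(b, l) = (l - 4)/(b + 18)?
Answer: 554350/1089 + 14*√509/33 ≈ 518.62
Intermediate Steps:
B(b, l) = (-4 + l)/(18 + b)
(B(15, 11) + x(-22, (1 + 1) + (-2 - 1*5)))² = ((-4 + 11)/(18 + 15) + √((-22)² + ((1 + 1) + (-2 - 1*5))²))² = (7/33 + √(484 + (2 + (-2 - 5))²))² = ((1/33)*7 + √(484 + (2 - 7)²))² = (7/33 + √(484 + (-5)²))² = (7/33 + √(484 + 25))² = (7/33 + √509)²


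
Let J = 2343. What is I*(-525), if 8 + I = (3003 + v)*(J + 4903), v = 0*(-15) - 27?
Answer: -11321146200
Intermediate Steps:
v = -27 (v = 0 - 27 = -27)
I = 21564088 (I = -8 + (3003 - 27)*(2343 + 4903) = -8 + 2976*7246 = -8 + 21564096 = 21564088)
I*(-525) = 21564088*(-525) = -11321146200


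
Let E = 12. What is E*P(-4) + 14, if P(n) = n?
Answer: -34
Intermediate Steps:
E*P(-4) + 14 = 12*(-4) + 14 = -48 + 14 = -34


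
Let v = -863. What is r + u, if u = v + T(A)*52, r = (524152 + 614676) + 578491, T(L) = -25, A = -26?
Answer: 1715156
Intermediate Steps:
r = 1717319 (r = 1138828 + 578491 = 1717319)
u = -2163 (u = -863 - 25*52 = -863 - 1300 = -2163)
r + u = 1717319 - 2163 = 1715156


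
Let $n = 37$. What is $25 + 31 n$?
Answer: $1172$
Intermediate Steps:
$25 + 31 n = 25 + 31 \cdot 37 = 25 + 1147 = 1172$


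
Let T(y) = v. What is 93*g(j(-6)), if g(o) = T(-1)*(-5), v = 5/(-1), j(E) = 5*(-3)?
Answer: 2325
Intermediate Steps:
j(E) = -15
v = -5 (v = 5*(-1) = -5)
T(y) = -5
g(o) = 25 (g(o) = -5*(-5) = 25)
93*g(j(-6)) = 93*25 = 2325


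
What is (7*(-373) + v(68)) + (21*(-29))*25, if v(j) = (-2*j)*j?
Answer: -27084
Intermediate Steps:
v(j) = -2*j**2
(7*(-373) + v(68)) + (21*(-29))*25 = (7*(-373) - 2*68**2) + (21*(-29))*25 = (-2611 - 2*4624) - 609*25 = (-2611 - 9248) - 15225 = -11859 - 15225 = -27084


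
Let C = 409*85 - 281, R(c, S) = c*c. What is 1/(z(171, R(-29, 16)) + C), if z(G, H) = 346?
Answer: 1/34830 ≈ 2.8711e-5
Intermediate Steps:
R(c, S) = c²
C = 34484 (C = 34765 - 281 = 34484)
1/(z(171, R(-29, 16)) + C) = 1/(346 + 34484) = 1/34830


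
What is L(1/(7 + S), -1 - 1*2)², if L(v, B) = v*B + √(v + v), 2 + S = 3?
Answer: 1/64 ≈ 0.015625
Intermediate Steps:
S = 1 (S = -2 + 3 = 1)
L(v, B) = B*v + √2*√v (L(v, B) = B*v + √(2*v) = B*v + √2*√v)
L(1/(7 + S), -1 - 1*2)² = ((-1 - 1*2)/(7 + 1) + √2*√(1/(7 + 1)))² = ((-1 - 2)/8 + √2*√(1/8))² = (-3*⅛ + √2*√(⅛))² = (-3/8 + √2*(√2/4))² = (-3/8 + ½)² = (⅛)² = 1/64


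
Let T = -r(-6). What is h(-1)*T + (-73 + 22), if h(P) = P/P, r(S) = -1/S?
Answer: -307/6 ≈ -51.167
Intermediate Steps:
h(P) = 1
T = -⅙ (T = -(-1)/(-6) = -(-1)*(-1)/6 = -1*⅙ = -⅙ ≈ -0.16667)
h(-1)*T + (-73 + 22) = 1*(-⅙) + (-73 + 22) = -⅙ - 51 = -307/6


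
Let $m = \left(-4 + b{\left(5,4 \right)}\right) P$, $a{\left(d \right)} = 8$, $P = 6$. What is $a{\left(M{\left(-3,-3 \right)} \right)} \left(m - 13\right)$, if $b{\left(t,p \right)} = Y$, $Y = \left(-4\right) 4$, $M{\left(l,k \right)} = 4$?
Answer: $-1064$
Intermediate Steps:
$Y = -16$
$b{\left(t,p \right)} = -16$
$m = -120$ ($m = \left(-4 - 16\right) 6 = \left(-20\right) 6 = -120$)
$a{\left(M{\left(-3,-3 \right)} \right)} \left(m - 13\right) = 8 \left(-120 - 13\right) = 8 \left(-133\right) = -1064$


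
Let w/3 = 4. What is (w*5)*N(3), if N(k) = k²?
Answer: 540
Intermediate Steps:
w = 12 (w = 3*4 = 12)
(w*5)*N(3) = (12*5)*3² = 60*9 = 540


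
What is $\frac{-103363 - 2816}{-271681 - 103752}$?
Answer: $\frac{106179}{375433} \approx 0.28282$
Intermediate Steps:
$\frac{-103363 - 2816}{-271681 - 103752} = - \frac{106179}{-375433} = \left(-106179\right) \left(- \frac{1}{375433}\right) = \frac{106179}{375433}$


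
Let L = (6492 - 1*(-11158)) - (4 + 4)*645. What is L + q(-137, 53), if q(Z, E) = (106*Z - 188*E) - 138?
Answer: -12134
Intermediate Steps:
q(Z, E) = -138 - 188*E + 106*Z (q(Z, E) = (-188*E + 106*Z) - 138 = -138 - 188*E + 106*Z)
L = 12490 (L = (6492 + 11158) - 1*8*645 = 17650 - 8*645 = 17650 - 5160 = 12490)
L + q(-137, 53) = 12490 + (-138 - 188*53 + 106*(-137)) = 12490 + (-138 - 9964 - 14522) = 12490 - 24624 = -12134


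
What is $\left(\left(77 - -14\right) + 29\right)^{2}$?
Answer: $14400$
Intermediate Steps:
$\left(\left(77 - -14\right) + 29\right)^{2} = \left(\left(77 + 14\right) + 29\right)^{2} = \left(91 + 29\right)^{2} = 120^{2} = 14400$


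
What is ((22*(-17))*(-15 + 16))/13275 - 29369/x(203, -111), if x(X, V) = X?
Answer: -389949397/2694825 ≈ -144.70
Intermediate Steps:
((22*(-17))*(-15 + 16))/13275 - 29369/x(203, -111) = ((22*(-17))*(-15 + 16))/13275 - 29369/203 = -374*1*(1/13275) - 29369*1/203 = -374*1/13275 - 29369/203 = -374/13275 - 29369/203 = -389949397/2694825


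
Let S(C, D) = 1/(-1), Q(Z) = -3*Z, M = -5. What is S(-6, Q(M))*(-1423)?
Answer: 1423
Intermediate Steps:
S(C, D) = -1
S(-6, Q(M))*(-1423) = -1*(-1423) = 1423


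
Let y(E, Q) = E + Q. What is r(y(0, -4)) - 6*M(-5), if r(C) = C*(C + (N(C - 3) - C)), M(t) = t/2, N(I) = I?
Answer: 43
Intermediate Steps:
M(t) = t/2 (M(t) = t*(1/2) = t/2)
r(C) = C*(-3 + C) (r(C) = C*(C + ((C - 3) - C)) = C*(C + ((-3 + C) - C)) = C*(C - 3) = C*(-3 + C))
r(y(0, -4)) - 6*M(-5) = (0 - 4)*(-3 + (0 - 4)) - 3*(-5) = -4*(-3 - 4) - 6*(-5/2) = -4*(-7) + 15 = 28 + 15 = 43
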